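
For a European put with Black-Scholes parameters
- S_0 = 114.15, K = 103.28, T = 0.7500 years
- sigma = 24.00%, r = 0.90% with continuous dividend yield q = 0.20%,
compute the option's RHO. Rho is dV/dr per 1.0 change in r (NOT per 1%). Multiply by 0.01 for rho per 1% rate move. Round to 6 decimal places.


d1 = 0.6106423374; d2 = 0.4027962405
phi(d1) = 0.3310848588; exp(-qT) = 0.9985011244; exp(-rT) = 0.9932727301
N(-d2) = 0.3435490635
Rho = -K*T*exp(-rT)*N(-d2) = -103.2800 * 0.7500 * 0.9932727301 * 0.3435490635 = -26.432289

Answer: Rho = -26.432289


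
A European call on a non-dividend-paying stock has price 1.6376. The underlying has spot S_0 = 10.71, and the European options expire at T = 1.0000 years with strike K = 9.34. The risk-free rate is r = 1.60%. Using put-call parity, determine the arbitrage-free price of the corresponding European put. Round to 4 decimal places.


Put-call parity: C - P = S_0 * exp(-qT) - K * exp(-rT).
S_0 * exp(-qT) = 10.7100 * 1.00000000 = 10.71000000
K * exp(-rT) = 9.3400 * 0.98412732 = 9.19174917
P = C - S*exp(-qT) + K*exp(-rT)
P = 1.6376 - 10.71000000 + 9.19174917 = 0.1193

Answer: Put price = 0.1193


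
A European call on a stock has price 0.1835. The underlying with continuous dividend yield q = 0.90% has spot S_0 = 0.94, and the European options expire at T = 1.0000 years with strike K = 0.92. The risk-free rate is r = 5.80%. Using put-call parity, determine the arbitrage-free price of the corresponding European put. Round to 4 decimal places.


Put-call parity: C - P = S_0 * exp(-qT) - K * exp(-rT).
S_0 * exp(-qT) = 0.9400 * 0.99104038 = 0.93157796
K * exp(-rT) = 0.9200 * 0.94364995 = 0.86815795
P = C - S*exp(-qT) + K*exp(-rT)
P = 0.1835 - 0.93157796 + 0.86815795 = 0.1201

Answer: Put price = 0.1201


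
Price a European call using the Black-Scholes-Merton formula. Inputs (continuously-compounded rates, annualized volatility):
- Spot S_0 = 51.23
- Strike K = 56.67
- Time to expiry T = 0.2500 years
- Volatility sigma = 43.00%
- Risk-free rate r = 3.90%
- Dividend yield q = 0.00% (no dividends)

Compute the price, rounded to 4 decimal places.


d1 = (ln(S/K) + (r - q + 0.5*sigma^2) * T) / (sigma * sqrt(T)) = -0.31654499
d2 = d1 - sigma * sqrt(T) = -0.53154499
exp(-rT) = 0.99029738; exp(-qT) = 1.00000000
C = S_0 * exp(-qT) * N(d1) - K * exp(-rT) * N(d2)
N(d1) = 0.37579444; N(d2) = 0.29752059
C = 51.2300 * 1.00000000 * 0.37579444 - 56.6700 * 0.99029738 * 0.29752059 = 2.5550

Answer: Price = 2.5550


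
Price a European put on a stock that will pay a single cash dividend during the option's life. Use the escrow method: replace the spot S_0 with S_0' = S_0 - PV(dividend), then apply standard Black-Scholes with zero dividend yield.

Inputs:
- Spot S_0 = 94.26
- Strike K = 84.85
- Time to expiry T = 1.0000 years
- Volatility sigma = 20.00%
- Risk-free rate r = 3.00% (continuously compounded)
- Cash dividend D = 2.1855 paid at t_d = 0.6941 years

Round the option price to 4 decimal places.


Answer: Price = 3.1205

Derivation:
PV(D) = D * exp(-r * t_d) = 2.1855 * 0.97939230 = 2.14046188
S_0' = S_0 - PV(D) = 94.2600 - 2.14046188 = 92.11953812
d1 = (ln(S_0'/K) + (r + sigma^2/2)*T) / (sigma*sqrt(T)) = 0.66101035
d2 = d1 - sigma*sqrt(T) = 0.46101035
exp(-rT) = 0.97044553
N(-d1) = 0.25430284; N(-d2) = 0.32239559
P = K * exp(-rT) * N(-d2) - S_0' * N(-d1) = 84.8500 * 0.97044553 * 0.32239559 - 92.11953812 * 0.25430284 = 3.1205


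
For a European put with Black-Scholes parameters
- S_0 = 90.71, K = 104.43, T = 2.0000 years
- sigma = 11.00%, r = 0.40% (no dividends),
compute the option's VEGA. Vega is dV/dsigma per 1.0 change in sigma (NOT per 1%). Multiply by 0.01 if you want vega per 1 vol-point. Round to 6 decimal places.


Answer: Vega = 37.866031

Derivation:
d1 = -0.7762064506; d2 = -0.9317699425
phi(d1) = 0.2951750348; exp(-qT) = 1.0000000000; exp(-rT) = 0.9920319148
Vega = S * exp(-qT) * phi(d1) * sqrt(T) = 90.7100 * 1.0000000000 * 0.2951750348 * 1.4142135624 = 37.866031


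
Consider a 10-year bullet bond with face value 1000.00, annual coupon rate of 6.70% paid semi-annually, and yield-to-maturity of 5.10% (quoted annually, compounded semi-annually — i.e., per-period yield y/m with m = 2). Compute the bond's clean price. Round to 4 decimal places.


Answer: Price = 1124.1263

Derivation:
Coupon per period c = face * coupon_rate / m = 33.500000
Periods per year m = 2; per-period yield y/m = 0.025500
Number of cashflows N = 20
Cashflows (t years, CF_t, discount factor 1/(1+y/m)^(m*t), PV):
  t = 0.5000: CF_t = 33.500000, DF = 0.975134, PV = 32.666992
  t = 1.0000: CF_t = 33.500000, DF = 0.950886, PV = 31.854697
  t = 1.5000: CF_t = 33.500000, DF = 0.927242, PV = 31.062601
  t = 2.0000: CF_t = 33.500000, DF = 0.904185, PV = 30.290201
  t = 2.5000: CF_t = 33.500000, DF = 0.881702, PV = 29.537007
  t = 3.0000: CF_t = 33.500000, DF = 0.859777, PV = 28.802542
  t = 3.5000: CF_t = 33.500000, DF = 0.838398, PV = 28.086340
  t = 4.0000: CF_t = 33.500000, DF = 0.817551, PV = 27.387948
  t = 4.5000: CF_t = 33.500000, DF = 0.797222, PV = 26.706921
  t = 5.0000: CF_t = 33.500000, DF = 0.777398, PV = 26.042829
  t = 5.5000: CF_t = 33.500000, DF = 0.758067, PV = 25.395250
  t = 6.0000: CF_t = 33.500000, DF = 0.739217, PV = 24.763774
  t = 6.5000: CF_t = 33.500000, DF = 0.720836, PV = 24.148000
  t = 7.0000: CF_t = 33.500000, DF = 0.702912, PV = 23.547538
  t = 7.5000: CF_t = 33.500000, DF = 0.685433, PV = 22.962007
  t = 8.0000: CF_t = 33.500000, DF = 0.668389, PV = 22.391035
  t = 8.5000: CF_t = 33.500000, DF = 0.651769, PV = 21.834261
  t = 9.0000: CF_t = 33.500000, DF = 0.635562, PV = 21.291333
  t = 9.5000: CF_t = 33.500000, DF = 0.619758, PV = 20.761904
  t = 10.0000: CF_t = 1033.500000, DF = 0.604347, PV = 624.593107
Price P = sum_t PV_t = 1124.126285


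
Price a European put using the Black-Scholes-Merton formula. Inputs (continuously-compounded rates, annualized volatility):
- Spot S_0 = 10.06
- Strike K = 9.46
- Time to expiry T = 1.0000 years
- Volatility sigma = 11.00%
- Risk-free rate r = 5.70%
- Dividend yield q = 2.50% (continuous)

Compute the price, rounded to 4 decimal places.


d1 = (ln(S/K) + (r - q + 0.5*sigma^2) * T) / (sigma * sqrt(T)) = 0.90495256
d2 = d1 - sigma * sqrt(T) = 0.79495256
exp(-rT) = 0.94459407; exp(-qT) = 0.97530991
P = K * exp(-rT) * N(-d2) - S_0 * exp(-qT) * N(-d1)
N(-d1) = 0.18274526; N(-d2) = 0.21332055
P = 9.4600 * 0.94459407 * 0.21332055 - 10.0600 * 0.97530991 * 0.18274526 = 0.1132

Answer: Price = 0.1132


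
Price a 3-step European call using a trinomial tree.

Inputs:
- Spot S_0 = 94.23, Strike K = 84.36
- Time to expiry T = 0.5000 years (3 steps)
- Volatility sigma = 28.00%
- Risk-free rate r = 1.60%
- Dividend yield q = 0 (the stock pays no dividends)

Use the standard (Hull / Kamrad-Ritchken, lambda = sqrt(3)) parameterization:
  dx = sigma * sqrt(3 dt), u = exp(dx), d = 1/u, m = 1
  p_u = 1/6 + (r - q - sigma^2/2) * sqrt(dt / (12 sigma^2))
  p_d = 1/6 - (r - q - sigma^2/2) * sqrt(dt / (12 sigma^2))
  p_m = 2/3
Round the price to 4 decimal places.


dt = T/N = 0.166667; dx = sigma*sqrt(3*dt) = 0.197990
u = exp(dx) = 1.218950; d = 1/u = 0.820378
p_u = 0.156902, p_m = 0.666667, p_d = 0.176431
Discount per step: exp(-r*dt) = 0.997337
Stock lattice S(k, j) with j the centered position index:
  k=0: S(0,+0) = 94.2300
  k=1: S(1,-1) = 77.3042; S(1,+0) = 94.2300; S(1,+1) = 114.8617
  k=2: S(2,-2) = 63.4187; S(2,-1) = 77.3042; S(2,+0) = 94.2300; S(2,+1) = 114.8617; S(2,+2) = 140.0106
  k=3: S(3,-3) = 52.0273; S(3,-2) = 63.4187; S(3,-1) = 77.3042; S(3,+0) = 94.2300; S(3,+1) = 114.8617; S(3,+2) = 140.0106; S(3,+3) = 170.6660
Terminal payoffs V(N, j) = max(S_T - K, 0):
  V(3,-3) = 0.000000; V(3,-2) = 0.000000; V(3,-1) = 0.000000; V(3,+0) = 9.870000; V(3,+1) = 30.501666; V(3,+2) = 55.650637; V(3,+3) = 86.305978
Backward induction: V(k, j) = exp(-r*dt) * [p_u * V(k+1, j+1) + p_m * V(k+1, j) + p_d * V(k+1, j-1)]
  V(2,-2) = exp(-r*dt) * [p_u*0.000000 + p_m*0.000000 + p_d*0.000000] = 0.000000
  V(2,-1) = exp(-r*dt) * [p_u*9.870000 + p_m*0.000000 + p_d*0.000000] = 1.544497
  V(2,+0) = exp(-r*dt) * [p_u*30.501666 + p_m*9.870000 + p_d*0.000000] = 11.335500
  V(2,+1) = exp(-r*dt) * [p_u*55.650637 + p_m*30.501666 + p_d*9.870000] = 30.725467
  V(2,+2) = exp(-r*dt) * [p_u*86.305978 + p_m*55.650637 + p_d*30.501666] = 55.874250
  V(1,-1) = exp(-r*dt) * [p_u*11.335500 + p_m*1.544497 + p_d*0.000000] = 2.800747
  V(1,+0) = exp(-r*dt) * [p_u*30.725467 + p_m*11.335500 + p_d*1.544497] = 12.616691
  V(1,+1) = exp(-r*dt) * [p_u*55.874250 + p_m*30.725467 + p_d*11.335500] = 31.167134
  V(0,+0) = exp(-r*dt) * [p_u*31.167134 + p_m*12.616691 + p_d*2.800747] = 13.758710

Answer: Price = V(0,0) = 13.7587


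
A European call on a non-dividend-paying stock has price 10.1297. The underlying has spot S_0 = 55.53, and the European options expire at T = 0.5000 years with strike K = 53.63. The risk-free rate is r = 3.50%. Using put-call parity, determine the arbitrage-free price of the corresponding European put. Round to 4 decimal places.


Answer: Put price = 7.2993

Derivation:
Put-call parity: C - P = S_0 * exp(-qT) - K * exp(-rT).
S_0 * exp(-qT) = 55.5300 * 1.00000000 = 55.53000000
K * exp(-rT) = 53.6300 * 0.98265224 = 52.69963940
P = C - S*exp(-qT) + K*exp(-rT)
P = 10.1297 - 55.53000000 + 52.69963940 = 7.2993


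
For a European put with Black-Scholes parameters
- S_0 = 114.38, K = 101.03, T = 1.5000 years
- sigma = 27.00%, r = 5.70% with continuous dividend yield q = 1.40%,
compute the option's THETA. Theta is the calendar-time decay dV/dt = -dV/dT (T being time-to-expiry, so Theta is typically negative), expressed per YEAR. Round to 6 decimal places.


Answer: Theta = -2.307664

Derivation:
d1 = 0.7357049581; d2 = 0.4050238428
phi(d1) = 0.3043522821; exp(-qT) = 0.9792189646; exp(-rT) = 0.9180531431
Theta = -S*exp(-qT)*phi(d1)*sigma/(2*sqrt(T)) + r*K*exp(-rT)*N(-d2) - q*S*exp(-qT)*N(-d1)
N(-d1) = 0.2309551358; N(-d2) = 0.3427299926; sqrt(T) = 1.2247448714
Term 1 = -114.3800 * 0.9792189646 * 0.3043522821 * 0.2700 / (2 * 1.2247448714) = -3.7574621076
Term 2 = 0.0570 * 101.0300 * 0.9180531431 * 0.3427299926 = 1.8119455472
Term 3 = -0.0140 * 114.3800 * 0.9792189646 * 0.2309551358 = -0.3621475638
Theta = -3.7574621076 + (1.8119455472) + (-0.3621475638) = -2.307664


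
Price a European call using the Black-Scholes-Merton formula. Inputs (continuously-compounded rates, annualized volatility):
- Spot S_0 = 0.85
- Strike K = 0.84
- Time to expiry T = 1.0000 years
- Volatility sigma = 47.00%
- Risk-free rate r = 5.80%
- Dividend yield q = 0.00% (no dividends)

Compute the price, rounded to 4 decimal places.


d1 = (ln(S/K) + (r - q + 0.5*sigma^2) * T) / (sigma * sqrt(T)) = 0.38358395
d2 = d1 - sigma * sqrt(T) = -0.08641605
exp(-rT) = 0.94364995; exp(-qT) = 1.00000000
C = S_0 * exp(-qT) * N(d1) - K * exp(-rT) * N(d2)
N(d1) = 0.64935658; N(d2) = 0.46556785
C = 0.8500 * 1.00000000 * 0.64935658 - 0.8400 * 0.94364995 * 0.46556785 = 0.1829

Answer: Price = 0.1829


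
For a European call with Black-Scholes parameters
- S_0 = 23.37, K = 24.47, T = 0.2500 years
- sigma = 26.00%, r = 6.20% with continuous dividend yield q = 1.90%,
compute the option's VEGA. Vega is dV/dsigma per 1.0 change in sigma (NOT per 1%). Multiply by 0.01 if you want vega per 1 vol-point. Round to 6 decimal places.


Answer: Vega = 4.542039

Derivation:
d1 = -0.2061132993; d2 = -0.3361132993
phi(d1) = 0.3905575758; exp(-qT) = 0.9952612634; exp(-rT) = 0.9846195068
Vega = S * exp(-qT) * phi(d1) * sqrt(T) = 23.3700 * 0.9952612634 * 0.3905575758 * 0.5000000000 = 4.542039


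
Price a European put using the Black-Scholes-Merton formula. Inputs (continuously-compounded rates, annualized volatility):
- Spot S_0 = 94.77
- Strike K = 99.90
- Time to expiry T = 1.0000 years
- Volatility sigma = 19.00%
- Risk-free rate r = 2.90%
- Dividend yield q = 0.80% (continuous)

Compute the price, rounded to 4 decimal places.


Answer: Price = 8.8452

Derivation:
d1 = (ln(S/K) + (r - q + 0.5*sigma^2) * T) / (sigma * sqrt(T)) = -0.07193043
d2 = d1 - sigma * sqrt(T) = -0.26193043
exp(-rT) = 0.97141646; exp(-qT) = 0.99203191
P = K * exp(-rT) * N(-d2) - S_0 * exp(-qT) * N(-d1)
N(-d1) = 0.52867136; N(-d2) = 0.60331246
P = 99.9000 * 0.97141646 * 0.60331246 - 94.7700 * 0.99203191 * 0.52867136 = 8.8452


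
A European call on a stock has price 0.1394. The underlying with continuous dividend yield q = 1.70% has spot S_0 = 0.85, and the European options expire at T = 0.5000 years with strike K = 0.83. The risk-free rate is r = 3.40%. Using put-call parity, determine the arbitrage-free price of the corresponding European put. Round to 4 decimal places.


Answer: Put price = 0.1126

Derivation:
Put-call parity: C - P = S_0 * exp(-qT) - K * exp(-rT).
S_0 * exp(-qT) = 0.8500 * 0.99153602 = 0.84280562
K * exp(-rT) = 0.8300 * 0.98314368 = 0.81600926
P = C - S*exp(-qT) + K*exp(-rT)
P = 0.1394 - 0.84280562 + 0.81600926 = 0.1126


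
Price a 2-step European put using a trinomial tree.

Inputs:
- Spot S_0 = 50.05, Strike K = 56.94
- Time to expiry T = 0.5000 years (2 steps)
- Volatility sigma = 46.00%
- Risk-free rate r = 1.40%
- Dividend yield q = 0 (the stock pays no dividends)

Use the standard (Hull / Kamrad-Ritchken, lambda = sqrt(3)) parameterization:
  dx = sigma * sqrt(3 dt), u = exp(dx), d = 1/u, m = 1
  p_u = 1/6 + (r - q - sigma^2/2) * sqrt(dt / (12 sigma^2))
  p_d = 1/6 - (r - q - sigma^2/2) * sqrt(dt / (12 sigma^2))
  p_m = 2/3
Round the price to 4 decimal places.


Answer: Price = V(0,0) = 10.7535

Derivation:
dt = T/N = 0.250000; dx = sigma*sqrt(3*dt) = 0.398372
u = exp(dx) = 1.489398; d = 1/u = 0.671412
p_u = 0.137862, p_m = 0.666667, p_d = 0.195471
Discount per step: exp(-r*dt) = 0.996506
Stock lattice S(k, j) with j the centered position index:
  k=0: S(0,+0) = 50.0500
  k=1: S(1,-1) = 33.6042; S(1,+0) = 50.0500; S(1,+1) = 74.5443
  k=2: S(2,-2) = 22.5623; S(2,-1) = 33.6042; S(2,+0) = 50.0500; S(2,+1) = 74.5443; S(2,+2) = 111.0262
Terminal payoffs V(N, j) = max(K - S_T, 0):
  V(2,-2) = 34.377728; V(2,-1) = 23.335808; V(2,+0) = 6.890000; V(2,+1) = 0.000000; V(2,+2) = 0.000000
Backward induction: V(k, j) = exp(-r*dt) * [p_u * V(k+1, j+1) + p_m * V(k+1, j) + p_d * V(k+1, j-1)]
  V(1,-1) = exp(-r*dt) * [p_u*6.890000 + p_m*23.335808 + p_d*34.377728] = 23.145785
  V(1,+0) = exp(-r*dt) * [p_u*0.000000 + p_m*6.890000 + p_d*23.335808] = 9.122831
  V(1,+1) = exp(-r*dt) * [p_u*0.000000 + p_m*0.000000 + p_d*6.890000] = 1.342093
  V(0,+0) = exp(-r*dt) * [p_u*1.342093 + p_m*9.122831 + p_d*23.145785] = 10.753547


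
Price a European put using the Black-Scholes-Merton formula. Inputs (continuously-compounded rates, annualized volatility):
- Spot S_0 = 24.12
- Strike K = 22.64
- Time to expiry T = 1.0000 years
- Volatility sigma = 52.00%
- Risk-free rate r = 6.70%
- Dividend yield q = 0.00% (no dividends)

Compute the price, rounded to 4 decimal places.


d1 = (ln(S/K) + (r - q + 0.5*sigma^2) * T) / (sigma * sqrt(T)) = 0.51062138
d2 = d1 - sigma * sqrt(T) = -0.00937862
exp(-rT) = 0.93519520; exp(-qT) = 1.00000000
P = K * exp(-rT) * N(-d2) - S_0 * exp(-qT) * N(-d1)
N(-d1) = 0.30480810; N(-d2) = 0.50374147
P = 22.6400 * 0.93519520 * 0.50374147 - 24.1200 * 1.00000000 * 0.30480810 = 3.3137

Answer: Price = 3.3137


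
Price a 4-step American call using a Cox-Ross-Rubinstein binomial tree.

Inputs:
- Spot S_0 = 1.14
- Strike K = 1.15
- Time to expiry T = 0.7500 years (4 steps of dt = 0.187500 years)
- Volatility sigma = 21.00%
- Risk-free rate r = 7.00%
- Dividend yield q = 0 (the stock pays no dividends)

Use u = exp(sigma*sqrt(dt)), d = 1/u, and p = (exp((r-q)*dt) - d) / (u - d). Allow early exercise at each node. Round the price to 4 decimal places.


Answer: Price = V(0,0) = 0.1042

Derivation:
dt = T/N = 0.187500
u = exp(sigma*sqrt(dt)) = 1.095195; d = 1/u = 0.913079
p = (exp((r-q)*dt) - d) / (u - d) = 0.549827
Discount per step: exp(-r*dt) = 0.986961
Stock lattice S(k, i) with i counting down-moves:
  k=0: S(0,0) = 1.1400
  k=1: S(1,0) = 1.2485; S(1,1) = 1.0409
  k=2: S(2,0) = 1.3674; S(2,1) = 1.1400; S(2,2) = 0.9504
  k=3: S(3,0) = 1.4975; S(3,1) = 1.2485; S(3,2) = 1.0409; S(3,3) = 0.8678
  k=4: S(4,0) = 1.6401; S(4,1) = 1.3674; S(4,2) = 1.1400; S(4,3) = 0.9504; S(4,4) = 0.7924
Terminal payoffs V(N, i) = max(S_T - K, 0):
  V(4,0) = 0.490103; V(4,1) = 0.217376; V(4,2) = 0.000000; V(4,3) = 0.000000; V(4,4) = 0.000000
Backward induction: V(k, i) = exp(-r*dt) * [p * V(k+1, i) + (1-p) * V(k+1, i+1)]; then take max(V_cont, immediate exercise) for American.
  V(3,0) = exp(-r*dt) * [p*0.490103 + (1-p)*0.217376] = 0.362539; exercise = 0.347544; V(3,0) = max -> 0.362539
  V(3,1) = exp(-r*dt) * [p*0.217376 + (1-p)*0.000000] = 0.117961; exercise = 0.098523; V(3,1) = max -> 0.117961
  V(3,2) = exp(-r*dt) * [p*0.000000 + (1-p)*0.000000] = 0.000000; exercise = 0.000000; V(3,2) = max -> 0.000000
  V(3,3) = exp(-r*dt) * [p*0.000000 + (1-p)*0.000000] = 0.000000; exercise = 0.000000; V(3,3) = max -> 0.000000
  V(2,0) = exp(-r*dt) * [p*0.362539 + (1-p)*0.117961] = 0.249145; exercise = 0.217376; V(2,0) = max -> 0.249145
  V(2,1) = exp(-r*dt) * [p*0.117961 + (1-p)*0.000000] = 0.064012; exercise = 0.000000; V(2,1) = max -> 0.064012
  V(2,2) = exp(-r*dt) * [p*0.000000 + (1-p)*0.000000] = 0.000000; exercise = 0.000000; V(2,2) = max -> 0.000000
  V(1,0) = exp(-r*dt) * [p*0.249145 + (1-p)*0.064012] = 0.163641; exercise = 0.098523; V(1,0) = max -> 0.163641
  V(1,1) = exp(-r*dt) * [p*0.064012 + (1-p)*0.000000] = 0.034737; exercise = 0.000000; V(1,1) = max -> 0.034737
  V(0,0) = exp(-r*dt) * [p*0.163641 + (1-p)*0.034737] = 0.104235; exercise = 0.000000; V(0,0) = max -> 0.104235


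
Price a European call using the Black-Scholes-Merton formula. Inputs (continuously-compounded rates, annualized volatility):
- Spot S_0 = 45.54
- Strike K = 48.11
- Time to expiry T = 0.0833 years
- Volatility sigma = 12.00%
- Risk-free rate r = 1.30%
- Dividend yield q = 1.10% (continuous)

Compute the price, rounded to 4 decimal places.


Answer: Price = 0.0394

Derivation:
d1 = (ln(S/K) + (r - q + 0.5*sigma^2) * T) / (sigma * sqrt(T)) = -1.56298720
d2 = d1 - sigma * sqrt(T) = -1.59762129
exp(-rT) = 0.99891769; exp(-qT) = 0.99908412
C = S_0 * exp(-qT) * N(d1) - K * exp(-rT) * N(d2)
N(d1) = 0.05902780; N(d2) = 0.05506364
C = 45.5400 * 0.99908412 * 0.05902780 - 48.1100 * 0.99891769 * 0.05506364 = 0.0394


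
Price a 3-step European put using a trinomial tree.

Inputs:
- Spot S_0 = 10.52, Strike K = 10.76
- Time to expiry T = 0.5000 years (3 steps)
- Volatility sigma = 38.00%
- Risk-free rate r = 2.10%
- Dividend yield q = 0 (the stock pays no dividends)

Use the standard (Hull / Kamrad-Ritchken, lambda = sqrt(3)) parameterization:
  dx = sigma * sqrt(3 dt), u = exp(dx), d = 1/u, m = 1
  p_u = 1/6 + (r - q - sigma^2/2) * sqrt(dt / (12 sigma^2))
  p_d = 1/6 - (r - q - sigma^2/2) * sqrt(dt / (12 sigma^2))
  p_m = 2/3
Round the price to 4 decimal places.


Answer: Price = V(0,0) = 1.1327

Derivation:
dt = T/N = 0.166667; dx = sigma*sqrt(3*dt) = 0.268701
u = exp(dx) = 1.308263; d = 1/u = 0.764372
p_u = 0.150788, p_m = 0.666667, p_d = 0.182546
Discount per step: exp(-r*dt) = 0.996506
Stock lattice S(k, j) with j the centered position index:
  k=0: S(0,+0) = 10.5200
  k=1: S(1,-1) = 8.0412; S(1,+0) = 10.5200; S(1,+1) = 13.7629
  k=2: S(2,-2) = 6.1465; S(2,-1) = 8.0412; S(2,+0) = 10.5200; S(2,+1) = 13.7629; S(2,+2) = 18.0055
  k=3: S(3,-3) = 4.6982; S(3,-2) = 6.1465; S(3,-1) = 8.0412; S(3,+0) = 10.5200; S(3,+1) = 13.7629; S(3,+2) = 18.0055; S(3,+3) = 23.5560
Terminal payoffs V(N, j) = max(K - S_T, 0):
  V(3,-3) = 6.061814; V(3,-2) = 4.613535; V(3,-1) = 2.718806; V(3,+0) = 0.240000; V(3,+1) = 0.000000; V(3,+2) = 0.000000; V(3,+3) = 0.000000
Backward induction: V(k, j) = exp(-r*dt) * [p_u * V(k+1, j+1) + p_m * V(k+1, j) + p_d * V(k+1, j-1)]
  V(2,-2) = exp(-r*dt) * [p_u*2.718806 + p_m*4.613535 + p_d*6.061814] = 4.576165
  V(2,-1) = exp(-r*dt) * [p_u*0.240000 + p_m*2.718806 + p_d*4.613535] = 2.681505
  V(2,+0) = exp(-r*dt) * [p_u*0.000000 + p_m*0.240000 + p_d*2.718806] = 0.654013
  V(2,+1) = exp(-r*dt) * [p_u*0.000000 + p_m*0.000000 + p_d*0.240000] = 0.043658
  V(2,+2) = exp(-r*dt) * [p_u*0.000000 + p_m*0.000000 + p_d*0.000000] = 0.000000
  V(1,-1) = exp(-r*dt) * [p_u*0.654013 + p_m*2.681505 + p_d*4.576165] = 2.712137
  V(1,+0) = exp(-r*dt) * [p_u*0.043658 + p_m*0.654013 + p_d*2.681505] = 0.928832
  V(1,+1) = exp(-r*dt) * [p_u*0.000000 + p_m*0.043658 + p_d*0.654013] = 0.147974
  V(0,+0) = exp(-r*dt) * [p_u*0.147974 + p_m*0.928832 + p_d*2.712137] = 1.132651


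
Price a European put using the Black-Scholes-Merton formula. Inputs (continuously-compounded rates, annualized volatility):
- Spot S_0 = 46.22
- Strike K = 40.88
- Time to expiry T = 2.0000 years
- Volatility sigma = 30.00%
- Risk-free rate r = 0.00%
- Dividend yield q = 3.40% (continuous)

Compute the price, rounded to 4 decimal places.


Answer: Price = 5.9681

Derivation:
d1 = (ln(S/K) + (r - q + 0.5*sigma^2) * T) / (sigma * sqrt(T)) = 0.34123007
d2 = d1 - sigma * sqrt(T) = -0.08303400
exp(-rT) = 1.00000000; exp(-qT) = 0.93426047
P = K * exp(-rT) * N(-d2) - S_0 * exp(-qT) * N(-d1)
N(-d1) = 0.36646519; N(-d2) = 0.53308775
P = 40.8800 * 1.00000000 * 0.53308775 - 46.2200 * 0.93426047 * 0.36646519 = 5.9681


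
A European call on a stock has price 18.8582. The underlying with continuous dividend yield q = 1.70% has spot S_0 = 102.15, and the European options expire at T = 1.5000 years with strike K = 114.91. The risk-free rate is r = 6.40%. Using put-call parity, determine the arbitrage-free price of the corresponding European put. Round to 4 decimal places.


Put-call parity: C - P = S_0 * exp(-qT) - K * exp(-rT).
S_0 * exp(-qT) = 102.1500 * 0.97482238 = 99.57810601
K * exp(-rT) = 114.9100 * 0.90846402 = 104.39160009
P = C - S*exp(-qT) + K*exp(-rT)
P = 18.8582 - 99.57810601 + 104.39160009 = 23.6717

Answer: Put price = 23.6717


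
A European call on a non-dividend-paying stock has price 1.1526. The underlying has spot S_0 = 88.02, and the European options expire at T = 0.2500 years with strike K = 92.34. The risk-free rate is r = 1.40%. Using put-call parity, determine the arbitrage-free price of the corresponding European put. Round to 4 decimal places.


Put-call parity: C - P = S_0 * exp(-qT) - K * exp(-rT).
S_0 * exp(-qT) = 88.0200 * 1.00000000 = 88.02000000
K * exp(-rT) = 92.3400 * 0.99650612 = 92.01737492
P = C - S*exp(-qT) + K*exp(-rT)
P = 1.1526 - 88.02000000 + 92.01737492 = 5.1500

Answer: Put price = 5.1500


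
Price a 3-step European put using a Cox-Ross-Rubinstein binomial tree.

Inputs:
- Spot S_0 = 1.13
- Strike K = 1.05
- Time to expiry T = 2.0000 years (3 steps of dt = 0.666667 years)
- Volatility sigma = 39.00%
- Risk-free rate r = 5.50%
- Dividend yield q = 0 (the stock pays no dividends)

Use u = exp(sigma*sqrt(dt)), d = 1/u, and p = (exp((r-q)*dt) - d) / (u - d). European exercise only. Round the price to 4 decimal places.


dt = T/N = 0.666667
u = exp(sigma*sqrt(dt)) = 1.374972; d = 1/u = 0.727287
p = (exp((r-q)*dt) - d) / (u - d) = 0.478720
Discount per step: exp(-r*dt) = 0.963997
Stock lattice S(k, i) with i counting down-moves:
  k=0: S(0,0) = 1.1300
  k=1: S(1,0) = 1.5537; S(1,1) = 0.8218
  k=2: S(2,0) = 2.1363; S(2,1) = 1.1300; S(2,2) = 0.5977
  k=3: S(3,0) = 2.9374; S(3,1) = 1.5537; S(3,2) = 0.8218; S(3,3) = 0.4347
Terminal payoffs V(N, i) = max(K - S_T, 0):
  V(3,0) = 0.000000; V(3,1) = 0.000000; V(3,2) = 0.228165; V(3,3) = 0.615293
Backward induction: V(k, i) = exp(-r*dt) * [p * V(k+1, i) + (1-p) * V(k+1, i+1)].
  V(2,0) = exp(-r*dt) * [p*0.000000 + (1-p)*0.000000] = 0.000000
  V(2,1) = exp(-r*dt) * [p*0.000000 + (1-p)*0.228165] = 0.114656
  V(2,2) = exp(-r*dt) * [p*0.228165 + (1-p)*0.615293] = 0.414487
  V(1,0) = exp(-r*dt) * [p*0.000000 + (1-p)*0.114656] = 0.057616
  V(1,1) = exp(-r*dt) * [p*0.114656 + (1-p)*0.414487] = 0.261197
  V(0,0) = exp(-r*dt) * [p*0.057616 + (1-p)*0.261197] = 0.157844

Answer: Price = V(0,0) = 0.1578


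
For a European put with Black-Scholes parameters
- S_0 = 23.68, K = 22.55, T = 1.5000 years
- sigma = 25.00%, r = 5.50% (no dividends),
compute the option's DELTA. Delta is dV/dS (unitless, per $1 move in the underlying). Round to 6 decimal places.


Answer: Delta = -0.280206

Derivation:
d1 = 0.5822298120; d2 = 0.2760435942
phi(d1) = 0.3367433167; exp(-qT) = 1.0000000000; exp(-rT) = 0.9208114379
N(-d1) = 0.2802059476
Delta = -exp(-qT) * N(-d1) = -1.0000000000 * 0.2802059476 = -0.280206


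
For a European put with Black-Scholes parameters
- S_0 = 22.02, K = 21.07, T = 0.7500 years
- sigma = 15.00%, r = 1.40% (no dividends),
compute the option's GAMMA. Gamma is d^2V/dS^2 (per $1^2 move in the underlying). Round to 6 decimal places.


Answer: Gamma = 0.123975

Derivation:
d1 = 0.4852698562; d2 = 0.3553660457
phi(d1) = 0.3546294101; exp(-qT) = 1.0000000000; exp(-rT) = 0.9895549326
Gamma = exp(-qT) * phi(d1) / (S * sigma * sqrt(T)) = 1.0000000000 * 0.3546294101 / (22.0200 * 0.1500 * 0.8660254038) = 0.123975


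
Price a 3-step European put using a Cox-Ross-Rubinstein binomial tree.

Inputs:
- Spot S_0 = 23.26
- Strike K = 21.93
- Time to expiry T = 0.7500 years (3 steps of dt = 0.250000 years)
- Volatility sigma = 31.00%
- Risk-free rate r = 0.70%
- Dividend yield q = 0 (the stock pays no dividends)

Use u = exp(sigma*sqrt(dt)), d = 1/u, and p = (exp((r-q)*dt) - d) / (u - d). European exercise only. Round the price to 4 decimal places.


dt = T/N = 0.250000
u = exp(sigma*sqrt(dt)) = 1.167658; d = 1/u = 0.856415
p = (exp((r-q)*dt) - d) / (u - d) = 0.466955
Discount per step: exp(-r*dt) = 0.998252
Stock lattice S(k, i) with i counting down-moves:
  k=0: S(0,0) = 23.2600
  k=1: S(1,0) = 27.1597; S(1,1) = 19.9202
  k=2: S(2,0) = 31.7133; S(2,1) = 23.2600; S(2,2) = 17.0600
  k=3: S(3,0) = 37.0303; S(3,1) = 27.1597; S(3,2) = 19.9202; S(3,3) = 14.6104
Terminal payoffs V(N, i) = max(K - S_T, 0):
  V(3,0) = 0.000000; V(3,1) = 0.000000; V(3,2) = 2.009783; V(3,3) = 7.319577
Backward induction: V(k, i) = exp(-r*dt) * [p * V(k+1, i) + (1-p) * V(k+1, i+1)].
  V(2,0) = exp(-r*dt) * [p*0.000000 + (1-p)*0.000000] = 0.000000
  V(2,1) = exp(-r*dt) * [p*0.000000 + (1-p)*2.009783] = 1.069432
  V(2,2) = exp(-r*dt) * [p*2.009783 + (1-p)*7.319577] = 4.831680
  V(1,0) = exp(-r*dt) * [p*0.000000 + (1-p)*1.069432] = 0.569059
  V(1,1) = exp(-r*dt) * [p*1.069432 + (1-p)*4.831680] = 3.069503
  V(0,0) = exp(-r*dt) * [p*0.569059 + (1-p)*3.069503] = 1.898583

Answer: Price = V(0,0) = 1.8986


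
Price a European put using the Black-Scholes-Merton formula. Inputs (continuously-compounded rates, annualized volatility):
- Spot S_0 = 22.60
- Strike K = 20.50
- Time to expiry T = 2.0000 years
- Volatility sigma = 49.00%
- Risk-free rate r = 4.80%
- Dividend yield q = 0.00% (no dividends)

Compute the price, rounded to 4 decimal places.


Answer: Price = 3.8051

Derivation:
d1 = (ln(S/K) + (r - q + 0.5*sigma^2) * T) / (sigma * sqrt(T)) = 0.62575345
d2 = d1 - sigma * sqrt(T) = -0.06721119
exp(-rT) = 0.90846402; exp(-qT) = 1.00000000
P = K * exp(-rT) * N(-d2) - S_0 * exp(-qT) * N(-d1)
N(-d1) = 0.26573833; N(-d2) = 0.52679321
P = 20.5000 * 0.90846402 * 0.52679321 - 22.6000 * 1.00000000 * 0.26573833 = 3.8051


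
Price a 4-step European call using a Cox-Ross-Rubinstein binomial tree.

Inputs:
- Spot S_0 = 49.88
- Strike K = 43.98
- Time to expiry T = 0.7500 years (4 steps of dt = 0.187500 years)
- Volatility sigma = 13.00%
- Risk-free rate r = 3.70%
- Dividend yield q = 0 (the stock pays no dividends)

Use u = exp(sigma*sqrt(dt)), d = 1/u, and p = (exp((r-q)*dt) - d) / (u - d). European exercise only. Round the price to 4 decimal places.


dt = T/N = 0.187500
u = exp(sigma*sqrt(dt)) = 1.057906; d = 1/u = 0.945263
p = (exp((r-q)*dt) - d) / (u - d) = 0.547733
Discount per step: exp(-r*dt) = 0.993087
Stock lattice S(k, i) with i counting down-moves:
  k=0: S(0,0) = 49.8800
  k=1: S(1,0) = 52.7684; S(1,1) = 47.1497
  k=2: S(2,0) = 55.8240; S(2,1) = 49.8800; S(2,2) = 44.5689
  k=3: S(3,0) = 59.0565; S(3,1) = 52.7684; S(3,2) = 47.1497; S(3,3) = 42.1294
  k=4: S(4,0) = 62.4763; S(4,1) = 55.8240; S(4,2) = 49.8800; S(4,3) = 44.5689; S(4,4) = 39.8234
Terminal payoffs V(N, i) = max(S_T - K, 0):
  V(4,0) = 18.496265; V(4,1) = 11.843974; V(4,2) = 5.900000; V(4,3) = 0.588923; V(4,4) = 0.000000
Backward induction: V(k, i) = exp(-r*dt) * [p * V(k+1, i) + (1-p) * V(k+1, i+1)].
  V(3,0) = exp(-r*dt) * [p*18.496265 + (1-p)*11.843974] = 15.380583
  V(3,1) = exp(-r*dt) * [p*11.843974 + (1-p)*5.900000] = 9.092416
  V(3,2) = exp(-r*dt) * [p*5.900000 + (1-p)*0.588923] = 3.473794
  V(3,3) = exp(-r*dt) * [p*0.588923 + (1-p)*0.000000] = 0.320343
  V(2,0) = exp(-r*dt) * [p*15.380583 + (1-p)*9.092416] = 12.449983
  V(2,1) = exp(-r*dt) * [p*9.092416 + (1-p)*3.473794] = 6.506009
  V(2,2) = exp(-r*dt) * [p*3.473794 + (1-p)*0.320343] = 2.033437
  V(1,0) = exp(-r*dt) * [p*12.449983 + (1-p)*6.506009] = 9.694234
  V(1,1) = exp(-r*dt) * [p*6.506009 + (1-p)*2.033437] = 4.452220
  V(0,0) = exp(-r*dt) * [p*9.694234 + (1-p)*4.452220] = 7.272816

Answer: Price = V(0,0) = 7.2728


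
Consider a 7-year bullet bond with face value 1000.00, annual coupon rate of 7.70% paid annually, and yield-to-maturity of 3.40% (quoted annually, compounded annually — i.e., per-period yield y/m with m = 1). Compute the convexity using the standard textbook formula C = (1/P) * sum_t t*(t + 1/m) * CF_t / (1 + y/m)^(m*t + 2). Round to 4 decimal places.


Answer: Convexity = 40.7685

Derivation:
Coupon per period c = face * coupon_rate / m = 77.000000
Periods per year m = 1; per-period yield y/m = 0.034000
Number of cashflows N = 7
Cashflows (t years, CF_t, discount factor 1/(1+y/m)^(m*t), PV):
  t = 1.0000: CF_t = 77.000000, DF = 0.967118, PV = 74.468085
  t = 2.0000: CF_t = 77.000000, DF = 0.935317, PV = 72.019425
  t = 3.0000: CF_t = 77.000000, DF = 0.904562, PV = 69.651281
  t = 4.0000: CF_t = 77.000000, DF = 0.874818, PV = 67.361007
  t = 5.0000: CF_t = 77.000000, DF = 0.846052, PV = 65.146041
  t = 6.0000: CF_t = 77.000000, DF = 0.818233, PV = 63.003909
  t = 7.0000: CF_t = 1077.000000, DF = 0.791327, PV = 852.259659
Price P = sum_t PV_t = 1263.909407
Convexity numerator sum_t t*(t + 1/m) * CF_t / (1+y/m)^(m*t + 2):
  t = 1.0000: term = 139.302562
  t = 2.0000: term = 404.166041
  t = 3.0000: term = 781.752498
  t = 4.0000: term = 1260.078171
  t = 5.0000: term = 1827.966400
  t = 6.0000: term = 2475.002862
  t = 7.0000: term = 44639.454773
Convexity = (1/P) * sum = 51527.723307 / 1263.909407 = 40.768526


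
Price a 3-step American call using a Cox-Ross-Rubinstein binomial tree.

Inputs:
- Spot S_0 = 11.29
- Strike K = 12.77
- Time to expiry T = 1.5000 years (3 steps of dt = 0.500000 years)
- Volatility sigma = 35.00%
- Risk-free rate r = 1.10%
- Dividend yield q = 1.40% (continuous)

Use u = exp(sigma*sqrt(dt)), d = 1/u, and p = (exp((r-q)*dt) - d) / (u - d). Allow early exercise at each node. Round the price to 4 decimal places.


Answer: Price = V(0,0) = 1.4344

Derivation:
dt = T/N = 0.500000
u = exp(sigma*sqrt(dt)) = 1.280803; d = 1/u = 0.780760
p = (exp((r-q)*dt) - d) / (u - d) = 0.435445
Discount per step: exp(-r*dt) = 0.994515
Stock lattice S(k, i) with i counting down-moves:
  k=0: S(0,0) = 11.2900
  k=1: S(1,0) = 14.4603; S(1,1) = 8.8148
  k=2: S(2,0) = 18.5208; S(2,1) = 11.2900; S(2,2) = 6.8822
  k=3: S(3,0) = 23.7214; S(3,1) = 14.4603; S(3,2) = 8.8148; S(3,3) = 5.3734
Terminal payoffs V(N, i) = max(S_T - K, 0):
  V(3,0) = 10.951445; V(3,1) = 1.690268; V(3,2) = 0.000000; V(3,3) = 0.000000
Backward induction: V(k, i) = exp(-r*dt) * [p * V(k+1, i) + (1-p) * V(k+1, i+1)]; then take max(V_cont, immediate exercise) for American.
  V(2,0) = exp(-r*dt) * [p*10.951445 + (1-p)*1.690268] = 5.691607; exercise = 5.750757; V(2,0) = max -> 5.750757
  V(2,1) = exp(-r*dt) * [p*1.690268 + (1-p)*0.000000] = 0.731981; exercise = 0.000000; V(2,1) = max -> 0.731981
  V(2,2) = exp(-r*dt) * [p*0.000000 + (1-p)*0.000000] = 0.000000; exercise = 0.000000; V(2,2) = max -> 0.000000
  V(1,0) = exp(-r*dt) * [p*5.750757 + (1-p)*0.731981] = 2.901378; exercise = 1.690268; V(1,0) = max -> 2.901378
  V(1,1) = exp(-r*dt) * [p*0.731981 + (1-p)*0.000000] = 0.316989; exercise = 0.000000; V(1,1) = max -> 0.316989
  V(0,0) = exp(-r*dt) * [p*2.901378 + (1-p)*0.316989] = 1.434436; exercise = 0.000000; V(0,0) = max -> 1.434436


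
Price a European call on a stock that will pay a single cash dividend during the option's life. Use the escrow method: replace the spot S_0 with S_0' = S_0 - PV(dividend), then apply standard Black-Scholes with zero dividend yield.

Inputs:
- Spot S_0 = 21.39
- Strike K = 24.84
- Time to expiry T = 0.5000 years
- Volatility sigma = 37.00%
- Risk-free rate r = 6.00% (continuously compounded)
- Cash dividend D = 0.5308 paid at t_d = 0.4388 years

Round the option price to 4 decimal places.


PV(D) = D * exp(-r * t_d) = 0.5308 * 0.97401556 = 0.51700746
S_0' = S_0 - PV(D) = 21.3900 - 0.51700746 = 20.87299254
d1 = (ln(S_0'/K) + (r + sigma^2/2)*T) / (sigma*sqrt(T)) = -0.41957865
d2 = d1 - sigma*sqrt(T) = -0.68120816
exp(-rT) = 0.97044553
N(d1) = 0.33739664; N(d2) = 0.24786989
C = S_0' * N(d1) - K * exp(-rT) * N(d2) = 20.87299254 * 0.33739664 - 24.8400 * 0.97044553 * 0.24786989 = 1.0674

Answer: Price = 1.0674


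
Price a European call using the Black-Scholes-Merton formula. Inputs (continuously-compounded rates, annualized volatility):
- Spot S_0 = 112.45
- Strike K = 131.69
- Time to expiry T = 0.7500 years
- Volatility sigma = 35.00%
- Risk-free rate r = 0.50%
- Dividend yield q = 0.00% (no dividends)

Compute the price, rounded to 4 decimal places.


d1 = (ln(S/K) + (r - q + 0.5*sigma^2) * T) / (sigma * sqrt(T)) = -0.35714722
d2 = d1 - sigma * sqrt(T) = -0.66025611
exp(-rT) = 0.99625702; exp(-qT) = 1.00000000
C = S_0 * exp(-qT) * N(d1) - K * exp(-rT) * N(d2)
N(d1) = 0.36049080; N(d2) = 0.25454475
C = 112.4500 * 1.00000000 * 0.36049080 - 131.6900 * 0.99625702 * 0.25454475 = 7.1417

Answer: Price = 7.1417


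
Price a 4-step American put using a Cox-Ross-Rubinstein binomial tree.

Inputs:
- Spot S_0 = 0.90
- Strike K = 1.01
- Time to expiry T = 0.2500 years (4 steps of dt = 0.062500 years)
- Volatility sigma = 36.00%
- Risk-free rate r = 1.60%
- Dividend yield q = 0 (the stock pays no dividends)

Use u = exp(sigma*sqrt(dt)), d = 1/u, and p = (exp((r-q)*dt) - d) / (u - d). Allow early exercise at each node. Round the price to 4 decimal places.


Answer: Price = V(0,0) = 0.1376

Derivation:
dt = T/N = 0.062500
u = exp(sigma*sqrt(dt)) = 1.094174; d = 1/u = 0.913931
p = (exp((r-q)*dt) - d) / (u - d) = 0.483066
Discount per step: exp(-r*dt) = 0.999000
Stock lattice S(k, i) with i counting down-moves:
  k=0: S(0,0) = 0.9000
  k=1: S(1,0) = 0.9848; S(1,1) = 0.8225
  k=2: S(2,0) = 1.0775; S(2,1) = 0.9000; S(2,2) = 0.7517
  k=3: S(3,0) = 1.1790; S(3,1) = 0.9848; S(3,2) = 0.8225; S(3,3) = 0.6870
  k=4: S(4,0) = 1.2900; S(4,1) = 1.0775; S(4,2) = 0.9000; S(4,3) = 0.7517; S(4,4) = 0.6279
Terminal payoffs V(N, i) = max(K - S_T, 0):
  V(4,0) = 0.000000; V(4,1) = 0.000000; V(4,2) = 0.110000; V(4,3) = 0.258257; V(4,4) = 0.382091
Backward induction: V(k, i) = exp(-r*dt) * [p * V(k+1, i) + (1-p) * V(k+1, i+1)]; then take max(V_cont, immediate exercise) for American.
  V(3,0) = exp(-r*dt) * [p*0.000000 + (1-p)*0.000000] = 0.000000; exercise = 0.000000; V(3,0) = max -> 0.000000
  V(3,1) = exp(-r*dt) * [p*0.000000 + (1-p)*0.110000] = 0.056806; exercise = 0.025243; V(3,1) = max -> 0.056806
  V(3,2) = exp(-r*dt) * [p*0.110000 + (1-p)*0.258257] = 0.186452; exercise = 0.187462; V(3,2) = max -> 0.187462
  V(3,3) = exp(-r*dt) * [p*0.258257 + (1-p)*0.382091] = 0.321949; exercise = 0.322958; V(3,3) = max -> 0.322958
  V(2,0) = exp(-r*dt) * [p*0.000000 + (1-p)*0.056806] = 0.029336; exercise = 0.000000; V(2,0) = max -> 0.029336
  V(2,1) = exp(-r*dt) * [p*0.056806 + (1-p)*0.187462] = 0.124222; exercise = 0.110000; V(2,1) = max -> 0.124222
  V(2,2) = exp(-r*dt) * [p*0.187462 + (1-p)*0.322958] = 0.257247; exercise = 0.258257; V(2,2) = max -> 0.258257
  V(1,0) = exp(-r*dt) * [p*0.029336 + (1-p)*0.124222] = 0.078307; exercise = 0.025243; V(1,0) = max -> 0.078307
  V(1,1) = exp(-r*dt) * [p*0.124222 + (1-p)*0.258257] = 0.193316; exercise = 0.187462; V(1,1) = max -> 0.193316
  V(0,0) = exp(-r*dt) * [p*0.078307 + (1-p)*0.193316] = 0.137621; exercise = 0.110000; V(0,0) = max -> 0.137621


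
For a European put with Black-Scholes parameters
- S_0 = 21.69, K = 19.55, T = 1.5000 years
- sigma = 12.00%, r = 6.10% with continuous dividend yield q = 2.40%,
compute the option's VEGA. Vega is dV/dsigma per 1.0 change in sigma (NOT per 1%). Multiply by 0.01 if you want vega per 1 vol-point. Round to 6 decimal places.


Answer: Vega = 5.229301

Derivation:
d1 = 1.1579012793; d2 = 1.0109318947
phi(d1) = 0.2040671404; exp(-qT) = 0.9646402935; exp(-rT) = 0.9125613162
Vega = S * exp(-qT) * phi(d1) * sqrt(T) = 21.6900 * 0.9646402935 * 0.2040671404 * 1.2247448714 = 5.229301


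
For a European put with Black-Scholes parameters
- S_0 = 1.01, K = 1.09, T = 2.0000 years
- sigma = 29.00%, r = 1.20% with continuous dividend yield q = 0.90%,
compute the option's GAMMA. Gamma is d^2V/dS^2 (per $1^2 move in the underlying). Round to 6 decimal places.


Answer: Gamma = 0.945388

Derivation:
d1 = 0.0338256345; d2 = -0.3762962986
phi(d1) = 0.3987141161; exp(-qT) = 0.9821610324; exp(-rT) = 0.9762857098
Gamma = exp(-qT) * phi(d1) / (S * sigma * sqrt(T)) = 0.9821610324 * 0.3987141161 / (1.0100 * 0.2900 * 1.4142135624) = 0.945388


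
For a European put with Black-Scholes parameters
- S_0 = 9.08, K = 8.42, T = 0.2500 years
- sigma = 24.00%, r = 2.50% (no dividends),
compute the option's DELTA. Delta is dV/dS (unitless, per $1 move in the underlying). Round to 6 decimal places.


d1 = 0.7409530363; d2 = 0.6209530363
phi(d1) = 0.3031752572; exp(-qT) = 1.0000000000; exp(-rT) = 0.9937694906
N(-d1) = 0.2293609581
Delta = -exp(-qT) * N(-d1) = -1.0000000000 * 0.2293609581 = -0.229361

Answer: Delta = -0.229361


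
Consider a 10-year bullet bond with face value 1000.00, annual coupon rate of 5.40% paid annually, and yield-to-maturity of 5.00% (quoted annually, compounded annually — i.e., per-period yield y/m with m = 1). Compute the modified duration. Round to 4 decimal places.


Answer: Modified duration = 7.6359

Derivation:
Coupon per period c = face * coupon_rate / m = 54.000000
Periods per year m = 1; per-period yield y/m = 0.050000
Number of cashflows N = 10
Cashflows (t years, CF_t, discount factor 1/(1+y/m)^(m*t), PV):
  t = 1.0000: CF_t = 54.000000, DF = 0.952381, PV = 51.428571
  t = 2.0000: CF_t = 54.000000, DF = 0.907029, PV = 48.979592
  t = 3.0000: CF_t = 54.000000, DF = 0.863838, PV = 46.647230
  t = 4.0000: CF_t = 54.000000, DF = 0.822702, PV = 44.425934
  t = 5.0000: CF_t = 54.000000, DF = 0.783526, PV = 42.310413
  t = 6.0000: CF_t = 54.000000, DF = 0.746215, PV = 40.295631
  t = 7.0000: CF_t = 54.000000, DF = 0.710681, PV = 38.376792
  t = 8.0000: CF_t = 54.000000, DF = 0.676839, PV = 36.549326
  t = 9.0000: CF_t = 54.000000, DF = 0.644609, PV = 34.808881
  t = 10.0000: CF_t = 1054.000000, DF = 0.613913, PV = 647.064569
Price P = sum_t PV_t = 1030.886940
First compute Macaulay numerator sum_t t * PV_t:
  t * PV_t at t = 1.0000: 51.428571
  t * PV_t at t = 2.0000: 97.959184
  t * PV_t at t = 3.0000: 139.941691
  t * PV_t at t = 4.0000: 177.703735
  t * PV_t at t = 5.0000: 211.552065
  t * PV_t at t = 6.0000: 241.773789
  t * PV_t at t = 7.0000: 268.637543
  t * PV_t at t = 8.0000: 292.394604
  t * PV_t at t = 9.0000: 313.279933
  t * PV_t at t = 10.0000: 6470.645692
Macaulay duration D = 8265.316807 / 1030.886940 = 8.017675
Modified duration = D / (1 + y/m) = 8.017675 / (1 + 0.050000) = 7.635881


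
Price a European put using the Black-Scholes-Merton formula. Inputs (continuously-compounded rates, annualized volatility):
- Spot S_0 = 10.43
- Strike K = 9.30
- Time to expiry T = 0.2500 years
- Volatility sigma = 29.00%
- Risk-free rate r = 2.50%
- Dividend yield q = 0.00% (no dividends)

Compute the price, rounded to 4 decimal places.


d1 = (ln(S/K) + (r - q + 0.5*sigma^2) * T) / (sigma * sqrt(T)) = 0.90644392
d2 = d1 - sigma * sqrt(T) = 0.76144392
exp(-rT) = 0.99376949; exp(-qT) = 1.00000000
P = K * exp(-rT) * N(-d2) - S_0 * exp(-qT) * N(-d1)
N(-d1) = 0.18235047; N(-d2) = 0.22319598
P = 9.3000 * 0.99376949 * 0.22319598 - 10.4300 * 1.00000000 * 0.18235047 = 0.1609

Answer: Price = 0.1609


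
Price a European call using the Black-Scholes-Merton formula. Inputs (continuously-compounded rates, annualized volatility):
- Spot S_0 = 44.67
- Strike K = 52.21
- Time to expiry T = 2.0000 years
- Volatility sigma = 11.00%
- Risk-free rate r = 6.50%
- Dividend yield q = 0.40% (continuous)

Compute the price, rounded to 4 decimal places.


d1 = (ln(S/K) + (r - q + 0.5*sigma^2) * T) / (sigma * sqrt(T)) = -0.14059798
d2 = d1 - sigma * sqrt(T) = -0.29616147
exp(-rT) = 0.87809543; exp(-qT) = 0.99203191
C = S_0 * exp(-qT) * N(d1) - K * exp(-rT) * N(d2)
N(d1) = 0.44409377; N(d2) = 0.38355339
C = 44.6700 * 0.99203191 * 0.44409377 - 52.2100 * 0.87809543 * 0.38355339 = 2.0955

Answer: Price = 2.0955
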